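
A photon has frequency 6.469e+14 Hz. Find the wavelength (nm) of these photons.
463.43 nm

Using the wave equation: c = fλ

Solving for wavelength:
λ = c/f = (3×10⁸ m/s) / (6.469e+14 Hz)
λ = 463.43 nm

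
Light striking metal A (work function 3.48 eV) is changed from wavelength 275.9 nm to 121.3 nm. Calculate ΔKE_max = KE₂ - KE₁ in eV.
5.7275 eV

Using Einstein's equation: KE_max = hc/λ - φ

For λ₁ = 275.9 nm:
KE₁ = hc/λ₁ - φ = 4.4938 - 3.48 = 1.0138 eV

For λ₂ = 121.3 nm:
KE₂ = hc/λ₂ - φ = 10.2213 - 3.48 = 6.7413 eV

Change in KE:
ΔKE = KE₂ - KE₁ = 6.7413 - 1.0138 = 5.7275 eV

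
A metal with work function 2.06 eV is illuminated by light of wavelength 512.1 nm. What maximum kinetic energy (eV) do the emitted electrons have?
0.3611 eV

Using Einstein's photoelectric equation: KE_max = hf - φ = hc/λ - φ

First, calculate the photon energy:
E_photon = hc/λ = (6.626×10⁻³⁴ J·s)(3×10⁸ m/s) / (512.1×10⁻⁹ m)
E_photon = 2.4211 eV

Then, the maximum kinetic energy:
KE_max = E_photon - φ = 2.4211 eV - 2.06 eV = 0.3611 eV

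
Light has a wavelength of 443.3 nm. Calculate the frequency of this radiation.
6.7627e+14 Hz

Using the wave equation: c = fλ

Solving for frequency:
f = c/λ = (3×10⁸ m/s) / (443.3×10⁻⁹ m)
f = 6.7627e+14 Hz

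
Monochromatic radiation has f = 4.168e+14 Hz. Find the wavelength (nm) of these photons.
719.27 nm

Using the wave equation: c = fλ

Solving for wavelength:
λ = c/f = (3×10⁸ m/s) / (4.168e+14 Hz)
λ = 719.27 nm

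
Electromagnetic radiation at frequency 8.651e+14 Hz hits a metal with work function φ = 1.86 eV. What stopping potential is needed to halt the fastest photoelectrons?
1.7178 V

The stopping potential V_s satisfies: eV_s = KE_max

First, find KE_max using Einstein's equation:
E_photon = hf = (6.626×10⁻³⁴ J·s)(8.651e+14 Hz) = 3.5778 eV
KE_max = E_photon - φ = 3.5778 - 1.86 = 1.7178 eV

Since eV_s = KE_max:
V_s = KE_max/e = 1.7178 V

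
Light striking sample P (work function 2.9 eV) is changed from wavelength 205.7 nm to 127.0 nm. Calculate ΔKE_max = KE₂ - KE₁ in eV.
3.7351 eV

Using Einstein's equation: KE_max = hc/λ - φ

For λ₁ = 205.7 nm:
KE₁ = hc/λ₁ - φ = 6.0274 - 2.9 = 3.1274 eV

For λ₂ = 127.0 nm:
KE₂ = hc/λ₂ - φ = 9.7625 - 2.9 = 6.8625 eV

Change in KE:
ΔKE = KE₂ - KE₁ = 6.8625 - 3.1274 = 3.7351 eV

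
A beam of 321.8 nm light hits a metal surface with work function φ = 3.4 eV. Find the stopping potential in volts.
0.4528 V

The stopping potential V_s satisfies: eV_s = KE_max

First, find KE_max using Einstein's equation:
E_photon = hc/λ = 3.8528 eV
KE_max = E_photon - φ = 3.8528 - 3.4 = 0.4528 eV

Since eV_s = KE_max:
V_s = KE_max/e = 0.4528 V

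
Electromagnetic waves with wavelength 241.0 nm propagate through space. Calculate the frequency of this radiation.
1.2440e+15 Hz

Using the wave equation: c = fλ

Solving for frequency:
f = c/λ = (3×10⁸ m/s) / (241.0×10⁻⁹ m)
f = 1.2440e+15 Hz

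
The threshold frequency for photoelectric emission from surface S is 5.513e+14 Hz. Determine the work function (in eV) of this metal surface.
2.28 eV

At the threshold frequency, photon energy equals work function:
φ = hf₀

Calculating:
φ = (6.626×10⁻³⁴ J·s)(5.513e+14 Hz)
φ = 2.28 eV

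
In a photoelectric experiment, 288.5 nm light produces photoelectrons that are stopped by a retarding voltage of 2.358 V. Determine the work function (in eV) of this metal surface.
1.94 eV

The stopping potential gives the maximum kinetic energy: KE_max = eV_s = 2.358 eV

From Einstein's photoelectric equation: KE_max = hc/λ - φ
Rearranging: φ = hc/λ - KE_max

Calculate photon energy:
E_photon = hc/λ = (6.626×10⁻³⁴ J·s)(3×10⁸ m/s) / (288.5×10⁻⁹ m) = 4.2975 eV

Therefore:
φ = 4.2975 - 2.358 = 1.94 eV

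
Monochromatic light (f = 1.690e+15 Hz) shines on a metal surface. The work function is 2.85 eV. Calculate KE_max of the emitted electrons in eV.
4.1393 eV

Using Einstein's photoelectric equation: KE_max = hf - φ

First, calculate the photon energy:
E_photon = hf = (6.626×10⁻³⁴ J·s)(1.690e+15 Hz)
E_photon = 6.9893 eV

Then, the maximum kinetic energy:
KE_max = E_photon - φ = 6.9893 eV - 2.85 eV = 4.1393 eV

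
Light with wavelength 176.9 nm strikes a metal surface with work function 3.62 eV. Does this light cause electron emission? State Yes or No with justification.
Yes

For photoemission, the photon energy must exceed the work function.

Photon energy: E = hc/λ = 7.0087 eV
Work function: φ = 3.62 eV

Since E_photon (7.0087 eV) > φ (3.62 eV), photoemission WILL occur.
The threshold wavelength is λ₀ = hc/φ = 342.5 nm.
Since 176.9 nm < 342.5 nm, the light has sufficient energy.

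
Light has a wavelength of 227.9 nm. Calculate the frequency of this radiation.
1.3155e+15 Hz

Using the wave equation: c = fλ

Solving for frequency:
f = c/λ = (3×10⁸ m/s) / (227.9×10⁻⁹ m)
f = 1.3155e+15 Hz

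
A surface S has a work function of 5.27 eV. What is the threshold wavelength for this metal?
235.26 nm

The threshold wavelength is when the photon energy equals the work function:
hc/λ₀ = φ

Solving for λ₀:
λ₀ = hc/φ = (6.626×10⁻³⁴ J·s)(3×10⁸ m/s) / (5.27 eV × 1.602×10⁻¹⁹ J/eV)
λ₀ = 235.26 nm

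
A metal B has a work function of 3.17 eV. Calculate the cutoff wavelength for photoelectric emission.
391.12 nm

The threshold wavelength is when the photon energy equals the work function:
hc/λ₀ = φ

Solving for λ₀:
λ₀ = hc/φ = (6.626×10⁻³⁴ J·s)(3×10⁸ m/s) / (3.17 eV × 1.602×10⁻¹⁹ J/eV)
λ₀ = 391.12 nm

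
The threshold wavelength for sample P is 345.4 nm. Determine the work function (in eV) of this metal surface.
3.59 eV

At the threshold wavelength, photon energy equals work function:
φ = hc/λ₀

Calculating:
φ = (6.626×10⁻³⁴ J·s)(3×10⁸ m/s) / (345.4×10⁻⁹ m)
φ = 3.59 eV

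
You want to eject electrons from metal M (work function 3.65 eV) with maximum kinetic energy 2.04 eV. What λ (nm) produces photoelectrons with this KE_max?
217.90 nm

From Einstein's equation: KE_max = hc/λ - φ

Rearranging for λ:
hc/λ = KE_max + φ
λ = hc/(KE_max + φ)

Required photon energy:
E_photon = KE_max + φ = 2.04 + 3.65 = 5.69 eV

Required wavelength:
λ = hc/E_photon = (6.626×10⁻³⁴)(3×10⁸) / (5.69 × 1.602×10⁻¹⁹)
λ = 217.90 nm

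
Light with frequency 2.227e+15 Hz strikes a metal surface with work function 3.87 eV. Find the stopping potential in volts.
5.3401 V

The stopping potential V_s satisfies: eV_s = KE_max

First, find KE_max using Einstein's equation:
E_photon = hf = (6.626×10⁻³⁴ J·s)(2.227e+15 Hz) = 9.2101 eV
KE_max = E_photon - φ = 9.2101 - 3.87 = 5.3401 eV

Since eV_s = KE_max:
V_s = KE_max/e = 5.3401 V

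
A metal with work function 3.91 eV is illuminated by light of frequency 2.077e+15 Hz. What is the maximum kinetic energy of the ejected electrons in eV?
4.6798 eV

Using Einstein's photoelectric equation: KE_max = hf - φ

First, calculate the photon energy:
E_photon = hf = (6.626×10⁻³⁴ J·s)(2.077e+15 Hz)
E_photon = 8.5898 eV

Then, the maximum kinetic energy:
KE_max = E_photon - φ = 8.5898 eV - 3.91 eV = 4.6798 eV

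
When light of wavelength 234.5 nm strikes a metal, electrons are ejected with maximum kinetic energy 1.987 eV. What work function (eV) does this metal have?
3.30 eV

From Einstein's photoelectric equation: KE_max = hf - φ = hc/λ - φ

Rearranging for φ:
φ = hc/λ - KE_max

Calculate photon energy:
E_photon = hc/λ = 5.2872 eV

Therefore:
φ = 5.2872 - 1.987 = 3.30 eV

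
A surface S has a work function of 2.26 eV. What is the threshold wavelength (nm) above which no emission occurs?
548.60 nm

The threshold wavelength is when the photon energy equals the work function:
hc/λ₀ = φ

Solving for λ₀:
λ₀ = hc/φ = (6.626×10⁻³⁴ J·s)(3×10⁸ m/s) / (2.26 eV × 1.602×10⁻¹⁹ J/eV)
λ₀ = 548.60 nm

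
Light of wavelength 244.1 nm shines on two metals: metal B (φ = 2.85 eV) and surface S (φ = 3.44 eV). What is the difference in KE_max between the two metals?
0.5900 eV

Using KE_max = hc/λ - φ for each metal:

Photon energy: E = hc/λ = 5.0792 eV

For metal B (φ₁ = 2.85 eV):
KE₁ = E - φ₁ = 5.0792 - 2.85 = 2.2292 eV

For surface S (φ₂ = 3.44 eV):
KE₂ = E - φ₂ = 5.0792 - 3.44 = 1.6392 eV

Difference:
ΔKE = KE₁ - KE₂ = 2.2292 - 1.6392 = 0.5900 eV

Note: The difference equals the difference in work functions: 3.44 - 2.85 = 0.59 eV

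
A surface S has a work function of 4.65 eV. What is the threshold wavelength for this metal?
266.63 nm

The threshold wavelength is when the photon energy equals the work function:
hc/λ₀ = φ

Solving for λ₀:
λ₀ = hc/φ = (6.626×10⁻³⁴ J·s)(3×10⁸ m/s) / (4.65 eV × 1.602×10⁻¹⁹ J/eV)
λ₀ = 266.63 nm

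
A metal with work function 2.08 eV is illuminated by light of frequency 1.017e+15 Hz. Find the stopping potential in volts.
2.1260 V

The stopping potential V_s satisfies: eV_s = KE_max

First, find KE_max using Einstein's equation:
E_photon = hf = (6.626×10⁻³⁴ J·s)(1.017e+15 Hz) = 4.2060 eV
KE_max = E_photon - φ = 4.2060 - 2.08 = 2.1260 eV

Since eV_s = KE_max:
V_s = KE_max/e = 2.1260 V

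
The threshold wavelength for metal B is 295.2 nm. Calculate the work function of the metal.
4.20 eV

At the threshold wavelength, photon energy equals work function:
φ = hc/λ₀

Calculating:
φ = (6.626×10⁻³⁴ J·s)(3×10⁸ m/s) / (295.2×10⁻⁹ m)
φ = 4.20 eV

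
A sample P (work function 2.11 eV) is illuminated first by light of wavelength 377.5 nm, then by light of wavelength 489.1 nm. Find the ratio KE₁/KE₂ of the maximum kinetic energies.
2.7635

Using Einstein's equation: KE_max = hc/λ - φ

For λ₁ = 377.5 nm:
E₁ = hc/λ₁ = 3.2843 eV
KE₁ = E₁ - φ = 3.2843 - 2.11 = 1.1743 eV

For λ₂ = 489.1 nm:
E₂ = hc/λ₂ = 2.5349 eV
KE₂ = E₂ - φ = 2.5349 - 2.11 = 0.4249 eV

Ratio: KE₁/KE₂ = 1.1743/0.4249 = 2.7635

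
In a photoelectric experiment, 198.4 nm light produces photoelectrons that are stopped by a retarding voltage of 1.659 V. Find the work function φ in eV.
4.59 eV

The stopping potential gives the maximum kinetic energy: KE_max = eV_s = 1.659 eV

From Einstein's photoelectric equation: KE_max = hc/λ - φ
Rearranging: φ = hc/λ - KE_max

Calculate photon energy:
E_photon = hc/λ = (6.626×10⁻³⁴ J·s)(3×10⁸ m/s) / (198.4×10⁻⁹ m) = 6.2492 eV

Therefore:
φ = 6.2492 - 1.659 = 4.59 eV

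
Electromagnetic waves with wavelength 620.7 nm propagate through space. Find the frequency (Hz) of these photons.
4.8299e+14 Hz

Using the wave equation: c = fλ

Solving for frequency:
f = c/λ = (3×10⁸ m/s) / (620.7×10⁻⁹ m)
f = 4.8299e+14 Hz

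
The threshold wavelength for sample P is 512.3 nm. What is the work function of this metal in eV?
2.42 eV

At the threshold wavelength, photon energy equals work function:
φ = hc/λ₀

Calculating:
φ = (6.626×10⁻³⁴ J·s)(3×10⁸ m/s) / (512.3×10⁻⁹ m)
φ = 2.42 eV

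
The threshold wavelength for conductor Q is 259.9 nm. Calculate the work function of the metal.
4.77 eV

At the threshold wavelength, photon energy equals work function:
φ = hc/λ₀

Calculating:
φ = (6.626×10⁻³⁴ J·s)(3×10⁸ m/s) / (259.9×10⁻⁹ m)
φ = 4.77 eV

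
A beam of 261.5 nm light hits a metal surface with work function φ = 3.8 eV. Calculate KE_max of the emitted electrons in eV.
0.9413 eV

Using Einstein's photoelectric equation: KE_max = hf - φ = hc/λ - φ

First, calculate the photon energy:
E_photon = hc/λ = (6.626×10⁻³⁴ J·s)(3×10⁸ m/s) / (261.5×10⁻⁹ m)
E_photon = 4.7413 eV

Then, the maximum kinetic energy:
KE_max = E_photon - φ = 4.7413 eV - 3.8 eV = 0.9413 eV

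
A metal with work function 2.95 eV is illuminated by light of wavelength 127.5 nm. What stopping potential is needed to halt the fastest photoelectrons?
6.7743 V

The stopping potential V_s satisfies: eV_s = KE_max

First, find KE_max using Einstein's equation:
E_photon = hc/λ = 9.7243 eV
KE_max = E_photon - φ = 9.7243 - 2.95 = 6.7743 eV

Since eV_s = KE_max:
V_s = KE_max/e = 6.7743 V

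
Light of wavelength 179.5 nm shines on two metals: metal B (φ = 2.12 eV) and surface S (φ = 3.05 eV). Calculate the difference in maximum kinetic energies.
0.9300 eV

Using KE_max = hc/λ - φ for each metal:

Photon energy: E = hc/λ = 6.9072 eV

For metal B (φ₁ = 2.12 eV):
KE₁ = E - φ₁ = 6.9072 - 2.12 = 4.7872 eV

For surface S (φ₂ = 3.05 eV):
KE₂ = E - φ₂ = 6.9072 - 3.05 = 3.8572 eV

Difference:
ΔKE = KE₁ - KE₂ = 4.7872 - 3.8572 = 0.9300 eV

Note: The difference equals the difference in work functions: 3.05 - 2.12 = 0.93 eV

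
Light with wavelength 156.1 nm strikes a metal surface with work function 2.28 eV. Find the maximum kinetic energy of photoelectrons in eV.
5.6626 eV

Using Einstein's photoelectric equation: KE_max = hf - φ = hc/λ - φ

First, calculate the photon energy:
E_photon = hc/λ = (6.626×10⁻³⁴ J·s)(3×10⁸ m/s) / (156.1×10⁻⁹ m)
E_photon = 7.9426 eV

Then, the maximum kinetic energy:
KE_max = E_photon - φ = 7.9426 eV - 2.28 eV = 5.6626 eV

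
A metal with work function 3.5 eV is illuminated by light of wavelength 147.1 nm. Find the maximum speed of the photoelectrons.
1.3167e+06 m/s

First, find the maximum kinetic energy:
E_photon = hc/λ = 8.4286 eV
KE_max = E_photon - φ = 8.4286 - 3.5 = 4.9286 eV

Convert to Joules: KE_max = 4.9286 × 1.602×10⁻¹⁹ J = 7.8964e-19 J

Then use KE = ½mv² to find velocity:
v = √(2·KE/m) = √(2 × 7.8964e-19 J / 9.109e-31 kg)
v = 1.3167e+06 m/s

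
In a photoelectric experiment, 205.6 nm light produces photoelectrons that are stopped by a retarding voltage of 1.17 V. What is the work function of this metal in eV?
4.86 eV

The stopping potential gives the maximum kinetic energy: KE_max = eV_s = 1.17 eV

From Einstein's photoelectric equation: KE_max = hc/λ - φ
Rearranging: φ = hc/λ - KE_max

Calculate photon energy:
E_photon = hc/λ = (6.626×10⁻³⁴ J·s)(3×10⁸ m/s) / (205.6×10⁻⁹ m) = 6.0304 eV

Therefore:
φ = 6.0304 - 1.17 = 4.86 eV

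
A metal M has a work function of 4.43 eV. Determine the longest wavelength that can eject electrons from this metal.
279.87 nm

The threshold wavelength is when the photon energy equals the work function:
hc/λ₀ = φ

Solving for λ₀:
λ₀ = hc/φ = (6.626×10⁻³⁴ J·s)(3×10⁸ m/s) / (4.43 eV × 1.602×10⁻¹⁹ J/eV)
λ₀ = 279.87 nm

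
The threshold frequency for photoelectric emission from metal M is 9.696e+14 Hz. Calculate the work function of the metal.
4.01 eV

At the threshold frequency, photon energy equals work function:
φ = hf₀

Calculating:
φ = (6.626×10⁻³⁴ J·s)(9.696e+14 Hz)
φ = 4.01 eV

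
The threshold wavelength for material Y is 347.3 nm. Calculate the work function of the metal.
3.57 eV

At the threshold wavelength, photon energy equals work function:
φ = hc/λ₀

Calculating:
φ = (6.626×10⁻³⁴ J·s)(3×10⁸ m/s) / (347.3×10⁻⁹ m)
φ = 3.57 eV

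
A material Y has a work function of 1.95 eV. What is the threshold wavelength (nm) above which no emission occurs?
635.82 nm

The threshold wavelength is when the photon energy equals the work function:
hc/λ₀ = φ

Solving for λ₀:
λ₀ = hc/φ = (6.626×10⁻³⁴ J·s)(3×10⁸ m/s) / (1.95 eV × 1.602×10⁻¹⁹ J/eV)
λ₀ = 635.82 nm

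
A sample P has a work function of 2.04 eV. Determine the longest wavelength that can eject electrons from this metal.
607.77 nm

The threshold wavelength is when the photon energy equals the work function:
hc/λ₀ = φ

Solving for λ₀:
λ₀ = hc/φ = (6.626×10⁻³⁴ J·s)(3×10⁸ m/s) / (2.04 eV × 1.602×10⁻¹⁹ J/eV)
λ₀ = 607.77 nm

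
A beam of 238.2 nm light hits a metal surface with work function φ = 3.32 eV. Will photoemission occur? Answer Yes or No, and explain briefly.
Yes

For photoemission, the photon energy must exceed the work function.

Photon energy: E = hc/λ = 5.2050 eV
Work function: φ = 3.32 eV

Since E_photon (5.2050 eV) > φ (3.32 eV), photoemission WILL occur.
The threshold wavelength is λ₀ = hc/φ = 373.4 nm.
Since 238.2 nm < 373.4 nm, the light has sufficient energy.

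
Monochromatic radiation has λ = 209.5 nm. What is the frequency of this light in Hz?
1.4310e+15 Hz

Using the wave equation: c = fλ

Solving for frequency:
f = c/λ = (3×10⁸ m/s) / (209.5×10⁻⁹ m)
f = 1.4310e+15 Hz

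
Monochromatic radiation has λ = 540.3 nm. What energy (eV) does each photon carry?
2.2947 eV

Using E = hf = hc/λ:

E = hc/λ = (6.626×10⁻³⁴ J·s)(3×10⁸ m/s) / (540.3×10⁻⁹ m)
E = 2.2947 eV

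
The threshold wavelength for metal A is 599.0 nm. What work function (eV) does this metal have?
2.07 eV

At the threshold wavelength, photon energy equals work function:
φ = hc/λ₀

Calculating:
φ = (6.626×10⁻³⁴ J·s)(3×10⁸ m/s) / (599.0×10⁻⁹ m)
φ = 2.07 eV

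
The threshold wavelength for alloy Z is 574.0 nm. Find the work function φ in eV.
2.16 eV

At the threshold wavelength, photon energy equals work function:
φ = hc/λ₀

Calculating:
φ = (6.626×10⁻³⁴ J·s)(3×10⁸ m/s) / (574.0×10⁻⁹ m)
φ = 2.16 eV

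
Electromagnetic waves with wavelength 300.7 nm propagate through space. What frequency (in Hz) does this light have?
9.9698e+14 Hz

Using the wave equation: c = fλ

Solving for frequency:
f = c/λ = (3×10⁸ m/s) / (300.7×10⁻⁹ m)
f = 9.9698e+14 Hz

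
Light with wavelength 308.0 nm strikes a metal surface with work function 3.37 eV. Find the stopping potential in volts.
0.6555 V

The stopping potential V_s satisfies: eV_s = KE_max

First, find KE_max using Einstein's equation:
E_photon = hc/λ = 4.0255 eV
KE_max = E_photon - φ = 4.0255 - 3.37 = 0.6555 eV

Since eV_s = KE_max:
V_s = KE_max/e = 0.6555 V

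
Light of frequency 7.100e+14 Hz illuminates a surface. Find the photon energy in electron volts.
2.9363 eV

Using E = hf:

E = hf = (6.626×10⁻³⁴ J·s)(7.100e+14 Hz)
E = 2.9363 eV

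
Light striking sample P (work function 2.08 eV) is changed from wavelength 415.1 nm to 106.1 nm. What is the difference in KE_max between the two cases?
8.6987 eV

Using Einstein's equation: KE_max = hc/λ - φ

For λ₁ = 415.1 nm:
KE₁ = hc/λ₁ - φ = 2.9869 - 2.08 = 0.9069 eV

For λ₂ = 106.1 nm:
KE₂ = hc/λ₂ - φ = 11.6856 - 2.08 = 9.6056 eV

Change in KE:
ΔKE = KE₂ - KE₁ = 9.6056 - 0.9069 = 8.6987 eV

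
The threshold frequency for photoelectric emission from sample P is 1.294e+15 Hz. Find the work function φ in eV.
5.35 eV

At the threshold frequency, photon energy equals work function:
φ = hf₀

Calculating:
φ = (6.626×10⁻³⁴ J·s)(1.294e+15 Hz)
φ = 5.35 eV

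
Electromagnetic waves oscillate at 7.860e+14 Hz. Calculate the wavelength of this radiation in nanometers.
381.42 nm

Using the wave equation: c = fλ

Solving for wavelength:
λ = c/f = (3×10⁸ m/s) / (7.860e+14 Hz)
λ = 381.42 nm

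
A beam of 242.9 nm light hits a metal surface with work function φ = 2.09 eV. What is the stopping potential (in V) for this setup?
3.0143 V

The stopping potential V_s satisfies: eV_s = KE_max

First, find KE_max using Einstein's equation:
E_photon = hc/λ = 5.1043 eV
KE_max = E_photon - φ = 5.1043 - 2.09 = 3.0143 eV

Since eV_s = KE_max:
V_s = KE_max/e = 3.0143 V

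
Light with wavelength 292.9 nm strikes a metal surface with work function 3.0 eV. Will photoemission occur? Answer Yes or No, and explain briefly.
Yes

For photoemission, the photon energy must exceed the work function.

Photon energy: E = hc/λ = 4.2330 eV
Work function: φ = 3.0 eV

Since E_photon (4.2330 eV) > φ (3.0 eV), photoemission WILL occur.
The threshold wavelength is λ₀ = hc/φ = 413.3 nm.
Since 292.9 nm < 413.3 nm, the light has sufficient energy.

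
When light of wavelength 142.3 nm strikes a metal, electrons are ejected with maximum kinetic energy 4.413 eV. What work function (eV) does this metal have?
4.30 eV

From Einstein's photoelectric equation: KE_max = hf - φ = hc/λ - φ

Rearranging for φ:
φ = hc/λ - KE_max

Calculate photon energy:
E_photon = hc/λ = 8.7129 eV

Therefore:
φ = 8.7129 - 4.413 = 4.30 eV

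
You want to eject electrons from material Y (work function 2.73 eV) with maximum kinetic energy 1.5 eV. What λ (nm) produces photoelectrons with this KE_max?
293.11 nm

From Einstein's equation: KE_max = hc/λ - φ

Rearranging for λ:
hc/λ = KE_max + φ
λ = hc/(KE_max + φ)

Required photon energy:
E_photon = KE_max + φ = 1.5 + 2.73 = 4.23 eV

Required wavelength:
λ = hc/E_photon = (6.626×10⁻³⁴)(3×10⁸) / (4.23 × 1.602×10⁻¹⁹)
λ = 293.11 nm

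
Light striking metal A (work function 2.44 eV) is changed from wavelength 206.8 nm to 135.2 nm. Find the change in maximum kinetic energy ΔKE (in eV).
3.1751 eV

Using Einstein's equation: KE_max = hc/λ - φ

For λ₁ = 206.8 nm:
KE₁ = hc/λ₁ - φ = 5.9954 - 2.44 = 3.5554 eV

For λ₂ = 135.2 nm:
KE₂ = hc/λ₂ - φ = 9.1704 - 2.44 = 6.7304 eV

Change in KE:
ΔKE = KE₂ - KE₁ = 6.7304 - 3.5554 = 3.1751 eV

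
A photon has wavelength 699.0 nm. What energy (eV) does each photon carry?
1.7737 eV

Using E = hf = hc/λ:

E = hc/λ = (6.626×10⁻³⁴ J·s)(3×10⁸ m/s) / (699.0×10⁻⁹ m)
E = 1.7737 eV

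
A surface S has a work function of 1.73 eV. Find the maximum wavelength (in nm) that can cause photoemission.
716.67 nm

The threshold wavelength is when the photon energy equals the work function:
hc/λ₀ = φ

Solving for λ₀:
λ₀ = hc/φ = (6.626×10⁻³⁴ J·s)(3×10⁸ m/s) / (1.73 eV × 1.602×10⁻¹⁹ J/eV)
λ₀ = 716.67 nm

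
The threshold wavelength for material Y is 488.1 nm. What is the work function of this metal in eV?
2.54 eV

At the threshold wavelength, photon energy equals work function:
φ = hc/λ₀

Calculating:
φ = (6.626×10⁻³⁴ J·s)(3×10⁸ m/s) / (488.1×10⁻⁹ m)
φ = 2.54 eV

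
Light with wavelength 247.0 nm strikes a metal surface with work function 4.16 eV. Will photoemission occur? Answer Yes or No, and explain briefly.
Yes

For photoemission, the photon energy must exceed the work function.

Photon energy: E = hc/λ = 5.0196 eV
Work function: φ = 4.16 eV

Since E_photon (5.0196 eV) > φ (4.16 eV), photoemission WILL occur.
The threshold wavelength is λ₀ = hc/φ = 298.0 nm.
Since 247.0 nm < 298.0 nm, the light has sufficient energy.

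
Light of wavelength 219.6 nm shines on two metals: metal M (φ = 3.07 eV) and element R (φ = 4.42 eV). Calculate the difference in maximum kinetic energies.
1.3500 eV

Using KE_max = hc/λ - φ for each metal:

Photon energy: E = hc/λ = 5.6459 eV

For metal M (φ₁ = 3.07 eV):
KE₁ = E - φ₁ = 5.6459 - 3.07 = 2.5759 eV

For element R (φ₂ = 4.42 eV):
KE₂ = E - φ₂ = 5.6459 - 4.42 = 1.2259 eV

Difference:
ΔKE = KE₁ - KE₂ = 2.5759 - 1.2259 = 1.3500 eV

Note: The difference equals the difference in work functions: 4.42 - 3.07 = 1.35 eV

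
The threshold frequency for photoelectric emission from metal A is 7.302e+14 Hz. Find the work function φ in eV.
3.02 eV

At the threshold frequency, photon energy equals work function:
φ = hf₀

Calculating:
φ = (6.626×10⁻³⁴ J·s)(7.302e+14 Hz)
φ = 3.02 eV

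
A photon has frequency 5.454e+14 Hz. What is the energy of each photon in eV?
2.2556 eV

Using E = hf:

E = hf = (6.626×10⁻³⁴ J·s)(5.454e+14 Hz)
E = 2.2556 eV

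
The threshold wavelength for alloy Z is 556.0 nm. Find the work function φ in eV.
2.23 eV

At the threshold wavelength, photon energy equals work function:
φ = hc/λ₀

Calculating:
φ = (6.626×10⁻³⁴ J·s)(3×10⁸ m/s) / (556.0×10⁻⁹ m)
φ = 2.23 eV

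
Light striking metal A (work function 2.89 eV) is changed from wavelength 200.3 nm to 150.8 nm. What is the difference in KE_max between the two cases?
2.0318 eV

Using Einstein's equation: KE_max = hc/λ - φ

For λ₁ = 200.3 nm:
KE₁ = hc/λ₁ - φ = 6.1899 - 2.89 = 3.2999 eV

For λ₂ = 150.8 nm:
KE₂ = hc/λ₂ - φ = 8.2218 - 2.89 = 5.3318 eV

Change in KE:
ΔKE = KE₂ - KE₁ = 5.3318 - 3.2999 = 2.0318 eV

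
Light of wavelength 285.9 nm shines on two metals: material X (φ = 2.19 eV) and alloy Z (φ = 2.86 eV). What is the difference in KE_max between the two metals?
0.6700 eV

Using KE_max = hc/λ - φ for each metal:

Photon energy: E = hc/λ = 4.3366 eV

For material X (φ₁ = 2.19 eV):
KE₁ = E - φ₁ = 4.3366 - 2.19 = 2.1466 eV

For alloy Z (φ₂ = 2.86 eV):
KE₂ = E - φ₂ = 4.3366 - 2.86 = 1.4766 eV

Difference:
ΔKE = KE₁ - KE₂ = 2.1466 - 1.4766 = 0.6700 eV

Note: The difference equals the difference in work functions: 2.86 - 2.19 = 0.67 eV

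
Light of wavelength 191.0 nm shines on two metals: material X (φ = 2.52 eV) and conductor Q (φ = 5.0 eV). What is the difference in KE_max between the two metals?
2.4800 eV

Using KE_max = hc/λ - φ for each metal:

Photon energy: E = hc/λ = 6.4913 eV

For material X (φ₁ = 2.52 eV):
KE₁ = E - φ₁ = 6.4913 - 2.52 = 3.9713 eV

For conductor Q (φ₂ = 5.0 eV):
KE₂ = E - φ₂ = 6.4913 - 5.0 = 1.4913 eV

Difference:
ΔKE = KE₁ - KE₂ = 3.9713 - 1.4913 = 2.4800 eV

Note: The difference equals the difference in work functions: 5.0 - 2.52 = 2.48 eV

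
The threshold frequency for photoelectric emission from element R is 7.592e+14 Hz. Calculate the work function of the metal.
3.14 eV

At the threshold frequency, photon energy equals work function:
φ = hf₀

Calculating:
φ = (6.626×10⁻³⁴ J·s)(7.592e+14 Hz)
φ = 3.14 eV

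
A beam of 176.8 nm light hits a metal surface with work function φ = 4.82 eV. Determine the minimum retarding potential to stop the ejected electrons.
2.1927 V

The stopping potential V_s satisfies: eV_s = KE_max

First, find KE_max using Einstein's equation:
E_photon = hc/λ = 7.0127 eV
KE_max = E_photon - φ = 7.0127 - 4.82 = 2.1927 eV

Since eV_s = KE_max:
V_s = KE_max/e = 2.1927 V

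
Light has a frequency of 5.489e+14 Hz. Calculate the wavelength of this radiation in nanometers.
546.17 nm

Using the wave equation: c = fλ

Solving for wavelength:
λ = c/f = (3×10⁸ m/s) / (5.489e+14 Hz)
λ = 546.17 nm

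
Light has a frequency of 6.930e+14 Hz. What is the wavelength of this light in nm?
432.60 nm

Using the wave equation: c = fλ

Solving for wavelength:
λ = c/f = (3×10⁸ m/s) / (6.930e+14 Hz)
λ = 432.60 nm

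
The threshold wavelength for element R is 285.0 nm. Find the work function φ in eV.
4.35 eV

At the threshold wavelength, photon energy equals work function:
φ = hc/λ₀

Calculating:
φ = (6.626×10⁻³⁴ J·s)(3×10⁸ m/s) / (285.0×10⁻⁹ m)
φ = 4.35 eV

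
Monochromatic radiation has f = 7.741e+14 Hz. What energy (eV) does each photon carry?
3.2014 eV

Using E = hf:

E = hf = (6.626×10⁻³⁴ J·s)(7.741e+14 Hz)
E = 3.2014 eV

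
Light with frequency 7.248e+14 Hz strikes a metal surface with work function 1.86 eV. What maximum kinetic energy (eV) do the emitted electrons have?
1.1375 eV

Using Einstein's photoelectric equation: KE_max = hf - φ

First, calculate the photon energy:
E_photon = hf = (6.626×10⁻³⁴ J·s)(7.248e+14 Hz)
E_photon = 2.9975 eV

Then, the maximum kinetic energy:
KE_max = E_photon - φ = 2.9975 eV - 1.86 eV = 1.1375 eV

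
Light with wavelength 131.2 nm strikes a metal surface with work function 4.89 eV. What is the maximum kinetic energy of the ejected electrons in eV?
4.5600 eV

Using Einstein's photoelectric equation: KE_max = hf - φ = hc/λ - φ

First, calculate the photon energy:
E_photon = hc/λ = (6.626×10⁻³⁴ J·s)(3×10⁸ m/s) / (131.2×10⁻⁹ m)
E_photon = 9.4500 eV

Then, the maximum kinetic energy:
KE_max = E_photon - φ = 9.4500 eV - 4.89 eV = 4.5600 eV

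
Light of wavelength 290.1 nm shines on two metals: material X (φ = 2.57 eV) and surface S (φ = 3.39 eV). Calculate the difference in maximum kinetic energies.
0.8200 eV

Using KE_max = hc/λ - φ for each metal:

Photon energy: E = hc/λ = 4.2738 eV

For material X (φ₁ = 2.57 eV):
KE₁ = E - φ₁ = 4.2738 - 2.57 = 1.7038 eV

For surface S (φ₂ = 3.39 eV):
KE₂ = E - φ₂ = 4.2738 - 3.39 = 0.8838 eV

Difference:
ΔKE = KE₁ - KE₂ = 1.7038 - 0.8838 = 0.8200 eV

Note: The difference equals the difference in work functions: 3.39 - 2.57 = 0.82 eV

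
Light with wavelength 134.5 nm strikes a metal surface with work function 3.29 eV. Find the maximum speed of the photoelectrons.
1.4441e+06 m/s

First, find the maximum kinetic energy:
E_photon = hc/λ = 9.2182 eV
KE_max = E_photon - φ = 9.2182 - 3.29 = 5.9282 eV

Convert to Joules: KE_max = 5.9282 × 1.602×10⁻¹⁹ J = 9.4980e-19 J

Then use KE = ½mv² to find velocity:
v = √(2·KE/m) = √(2 × 9.4980e-19 J / 9.109e-31 kg)
v = 1.4441e+06 m/s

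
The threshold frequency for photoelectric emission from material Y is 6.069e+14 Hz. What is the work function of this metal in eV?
2.51 eV

At the threshold frequency, photon energy equals work function:
φ = hf₀

Calculating:
φ = (6.626×10⁻³⁴ J·s)(6.069e+14 Hz)
φ = 2.51 eV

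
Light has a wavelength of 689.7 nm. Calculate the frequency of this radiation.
4.3467e+14 Hz

Using the wave equation: c = fλ

Solving for frequency:
f = c/λ = (3×10⁸ m/s) / (689.7×10⁻⁹ m)
f = 4.3467e+14 Hz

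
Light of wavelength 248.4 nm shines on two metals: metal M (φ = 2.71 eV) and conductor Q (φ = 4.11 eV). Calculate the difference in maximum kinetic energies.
1.4000 eV

Using KE_max = hc/λ - φ for each metal:

Photon energy: E = hc/λ = 4.9913 eV

For metal M (φ₁ = 2.71 eV):
KE₁ = E - φ₁ = 4.9913 - 2.71 = 2.2813 eV

For conductor Q (φ₂ = 4.11 eV):
KE₂ = E - φ₂ = 4.9913 - 4.11 = 0.8813 eV

Difference:
ΔKE = KE₁ - KE₂ = 2.2813 - 0.8813 = 1.4000 eV

Note: The difference equals the difference in work functions: 4.11 - 2.71 = 1.40 eV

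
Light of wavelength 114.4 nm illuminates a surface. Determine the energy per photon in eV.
10.8378 eV

Using E = hf = hc/λ:

E = hc/λ = (6.626×10⁻³⁴ J·s)(3×10⁸ m/s) / (114.4×10⁻⁹ m)
E = 10.8378 eV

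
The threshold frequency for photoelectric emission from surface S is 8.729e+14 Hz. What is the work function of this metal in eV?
3.61 eV

At the threshold frequency, photon energy equals work function:
φ = hf₀

Calculating:
φ = (6.626×10⁻³⁴ J·s)(8.729e+14 Hz)
φ = 3.61 eV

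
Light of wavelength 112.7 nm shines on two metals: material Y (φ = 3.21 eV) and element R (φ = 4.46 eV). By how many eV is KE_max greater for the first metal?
1.2500 eV

Using KE_max = hc/λ - φ for each metal:

Photon energy: E = hc/λ = 11.0013 eV

For material Y (φ₁ = 3.21 eV):
KE₁ = E - φ₁ = 11.0013 - 3.21 = 7.7913 eV

For element R (φ₂ = 4.46 eV):
KE₂ = E - φ₂ = 11.0013 - 4.46 = 6.5413 eV

Difference:
ΔKE = KE₁ - KE₂ = 7.7913 - 6.5413 = 1.2500 eV

Note: The difference equals the difference in work functions: 4.46 - 3.21 = 1.25 eV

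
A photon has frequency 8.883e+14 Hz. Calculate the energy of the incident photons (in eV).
3.6737 eV

Using E = hf:

E = hf = (6.626×10⁻³⁴ J·s)(8.883e+14 Hz)
E = 3.6737 eV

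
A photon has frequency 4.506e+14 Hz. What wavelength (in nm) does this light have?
665.32 nm

Using the wave equation: c = fλ

Solving for wavelength:
λ = c/f = (3×10⁸ m/s) / (4.506e+14 Hz)
λ = 665.32 nm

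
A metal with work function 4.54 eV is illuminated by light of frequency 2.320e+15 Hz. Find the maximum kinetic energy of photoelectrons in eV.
5.0547 eV

Using Einstein's photoelectric equation: KE_max = hf - φ

First, calculate the photon energy:
E_photon = hf = (6.626×10⁻³⁴ J·s)(2.320e+15 Hz)
E_photon = 9.5947 eV

Then, the maximum kinetic energy:
KE_max = E_photon - φ = 9.5947 eV - 4.54 eV = 5.0547 eV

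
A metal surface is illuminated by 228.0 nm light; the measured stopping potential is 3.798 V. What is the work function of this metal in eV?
1.64 eV

The stopping potential gives the maximum kinetic energy: KE_max = eV_s = 3.798 eV

From Einstein's photoelectric equation: KE_max = hc/λ - φ
Rearranging: φ = hc/λ - KE_max

Calculate photon energy:
E_photon = hc/λ = (6.626×10⁻³⁴ J·s)(3×10⁸ m/s) / (228.0×10⁻⁹ m) = 5.4379 eV

Therefore:
φ = 5.4379 - 3.798 = 1.64 eV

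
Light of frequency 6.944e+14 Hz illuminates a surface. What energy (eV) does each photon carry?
2.8718 eV

Using E = hf:

E = hf = (6.626×10⁻³⁴ J·s)(6.944e+14 Hz)
E = 2.8718 eV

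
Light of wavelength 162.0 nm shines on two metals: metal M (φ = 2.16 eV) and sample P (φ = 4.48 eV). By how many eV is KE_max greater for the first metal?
2.3200 eV

Using KE_max = hc/λ - φ for each metal:

Photon energy: E = hc/λ = 7.6533 eV

For metal M (φ₁ = 2.16 eV):
KE₁ = E - φ₁ = 7.6533 - 2.16 = 5.4933 eV

For sample P (φ₂ = 4.48 eV):
KE₂ = E - φ₂ = 7.6533 - 4.48 = 3.1733 eV

Difference:
ΔKE = KE₁ - KE₂ = 5.4933 - 3.1733 = 2.3200 eV

Note: The difference equals the difference in work functions: 4.48 - 2.16 = 2.32 eV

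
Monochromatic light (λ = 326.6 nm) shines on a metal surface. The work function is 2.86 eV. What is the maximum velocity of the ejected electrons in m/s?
5.7387e+05 m/s

First, find the maximum kinetic energy:
E_photon = hc/λ = 3.7962 eV
KE_max = E_photon - φ = 3.7962 - 2.86 = 0.9362 eV

Convert to Joules: KE_max = 0.9362 × 1.602×10⁻¹⁹ J = 1.5000e-19 J

Then use KE = ½mv² to find velocity:
v = √(2·KE/m) = √(2 × 1.5000e-19 J / 9.109e-31 kg)
v = 5.7387e+05 m/s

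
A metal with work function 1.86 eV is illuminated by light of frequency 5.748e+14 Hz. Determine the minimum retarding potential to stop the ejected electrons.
0.5172 V

The stopping potential V_s satisfies: eV_s = KE_max

First, find KE_max using Einstein's equation:
E_photon = hf = (6.626×10⁻³⁴ J·s)(5.748e+14 Hz) = 2.3772 eV
KE_max = E_photon - φ = 2.3772 - 1.86 = 0.5172 eV

Since eV_s = KE_max:
V_s = KE_max/e = 0.5172 V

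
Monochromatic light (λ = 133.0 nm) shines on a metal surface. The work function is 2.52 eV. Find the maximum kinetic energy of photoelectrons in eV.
6.8021 eV

Using Einstein's photoelectric equation: KE_max = hf - φ = hc/λ - φ

First, calculate the photon energy:
E_photon = hc/λ = (6.626×10⁻³⁴ J·s)(3×10⁸ m/s) / (133.0×10⁻⁹ m)
E_photon = 9.3221 eV

Then, the maximum kinetic energy:
KE_max = E_photon - φ = 9.3221 eV - 2.52 eV = 6.8021 eV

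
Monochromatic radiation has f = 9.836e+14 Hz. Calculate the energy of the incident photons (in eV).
4.0678 eV

Using E = hf:

E = hf = (6.626×10⁻³⁴ J·s)(9.836e+14 Hz)
E = 4.0678 eV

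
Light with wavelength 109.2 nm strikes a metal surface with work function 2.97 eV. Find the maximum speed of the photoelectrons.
1.7173e+06 m/s

First, find the maximum kinetic energy:
E_photon = hc/λ = 11.3539 eV
KE_max = E_photon - φ = 11.3539 - 2.97 = 8.3839 eV

Convert to Joules: KE_max = 8.3839 × 1.602×10⁻¹⁹ J = 1.3432e-18 J

Then use KE = ½mv² to find velocity:
v = √(2·KE/m) = √(2 × 1.3432e-18 J / 9.109e-31 kg)
v = 1.7173e+06 m/s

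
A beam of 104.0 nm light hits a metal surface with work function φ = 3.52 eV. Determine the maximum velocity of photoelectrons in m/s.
1.7191e+06 m/s

First, find the maximum kinetic energy:
E_photon = hc/λ = 11.9216 eV
KE_max = E_photon - φ = 11.9216 - 3.52 = 8.4016 eV

Convert to Joules: KE_max = 8.4016 × 1.602×10⁻¹⁹ J = 1.3461e-18 J

Then use KE = ½mv² to find velocity:
v = √(2·KE/m) = √(2 × 1.3461e-18 J / 9.109e-31 kg)
v = 1.7191e+06 m/s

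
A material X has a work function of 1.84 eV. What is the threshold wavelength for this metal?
673.83 nm

The threshold wavelength is when the photon energy equals the work function:
hc/λ₀ = φ

Solving for λ₀:
λ₀ = hc/φ = (6.626×10⁻³⁴ J·s)(3×10⁸ m/s) / (1.84 eV × 1.602×10⁻¹⁹ J/eV)
λ₀ = 673.83 nm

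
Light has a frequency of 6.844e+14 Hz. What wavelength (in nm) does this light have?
438.04 nm

Using the wave equation: c = fλ

Solving for wavelength:
λ = c/f = (3×10⁸ m/s) / (6.844e+14 Hz)
λ = 438.04 nm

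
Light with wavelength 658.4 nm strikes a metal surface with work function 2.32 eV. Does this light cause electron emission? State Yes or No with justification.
No

For photoemission, the photon energy must exceed the work function.

Photon energy: E = hc/λ = 1.8831 eV
Work function: φ = 2.32 eV

Since E_photon (1.8831 eV) < φ (2.32 eV), photoemission will NOT occur.
The threshold wavelength is λ₀ = hc/φ = 534.4 nm.
Since 658.4 nm > 534.4 nm, the photons lack sufficient energy.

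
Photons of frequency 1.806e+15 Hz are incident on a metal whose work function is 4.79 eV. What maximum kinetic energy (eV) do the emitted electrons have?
2.6790 eV

Using Einstein's photoelectric equation: KE_max = hf - φ

First, calculate the photon energy:
E_photon = hf = (6.626×10⁻³⁴ J·s)(1.806e+15 Hz)
E_photon = 7.4690 eV

Then, the maximum kinetic energy:
KE_max = E_photon - φ = 7.4690 eV - 4.79 eV = 2.6790 eV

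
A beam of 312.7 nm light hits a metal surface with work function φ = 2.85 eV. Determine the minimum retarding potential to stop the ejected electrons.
1.1150 V

The stopping potential V_s satisfies: eV_s = KE_max

First, find KE_max using Einstein's equation:
E_photon = hc/λ = 3.9650 eV
KE_max = E_photon - φ = 3.9650 - 2.85 = 1.1150 eV

Since eV_s = KE_max:
V_s = KE_max/e = 1.1150 V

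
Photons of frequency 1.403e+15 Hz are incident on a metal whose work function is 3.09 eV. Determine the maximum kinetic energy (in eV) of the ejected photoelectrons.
2.7123 eV

Using Einstein's photoelectric equation: KE_max = hf - φ

First, calculate the photon energy:
E_photon = hf = (6.626×10⁻³⁴ J·s)(1.403e+15 Hz)
E_photon = 5.8023 eV

Then, the maximum kinetic energy:
KE_max = E_photon - φ = 5.8023 eV - 3.09 eV = 2.7123 eV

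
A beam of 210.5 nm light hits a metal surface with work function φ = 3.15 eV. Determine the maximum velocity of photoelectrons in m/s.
9.8175e+05 m/s

First, find the maximum kinetic energy:
E_photon = hc/λ = 5.8900 eV
KE_max = E_photon - φ = 5.8900 - 3.15 = 2.7400 eV

Convert to Joules: KE_max = 2.7400 × 1.602×10⁻¹⁹ J = 4.3899e-19 J

Then use KE = ½mv² to find velocity:
v = √(2·KE/m) = √(2 × 4.3899e-19 J / 9.109e-31 kg)
v = 9.8175e+05 m/s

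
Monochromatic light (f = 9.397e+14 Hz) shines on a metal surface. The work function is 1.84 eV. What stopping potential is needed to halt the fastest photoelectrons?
2.0463 V

The stopping potential V_s satisfies: eV_s = KE_max

First, find KE_max using Einstein's equation:
E_photon = hf = (6.626×10⁻³⁴ J·s)(9.397e+14 Hz) = 3.8863 eV
KE_max = E_photon - φ = 3.8863 - 1.84 = 2.0463 eV

Since eV_s = KE_max:
V_s = KE_max/e = 2.0463 V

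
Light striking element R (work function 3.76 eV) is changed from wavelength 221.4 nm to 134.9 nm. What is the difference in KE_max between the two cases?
3.5908 eV

Using Einstein's equation: KE_max = hc/λ - φ

For λ₁ = 221.4 nm:
KE₁ = hc/λ₁ - φ = 5.6000 - 3.76 = 1.8400 eV

For λ₂ = 134.9 nm:
KE₂ = hc/λ₂ - φ = 9.1908 - 3.76 = 5.4308 eV

Change in KE:
ΔKE = KE₂ - KE₁ = 5.4308 - 1.8400 = 3.5908 eV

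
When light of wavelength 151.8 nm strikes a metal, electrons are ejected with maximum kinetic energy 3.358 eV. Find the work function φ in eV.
4.81 eV

From Einstein's photoelectric equation: KE_max = hf - φ = hc/λ - φ

Rearranging for φ:
φ = hc/λ - KE_max

Calculate photon energy:
E_photon = hc/λ = 8.1676 eV

Therefore:
φ = 8.1676 - 3.358 = 4.81 eV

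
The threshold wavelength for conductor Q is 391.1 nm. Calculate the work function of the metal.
3.17 eV

At the threshold wavelength, photon energy equals work function:
φ = hc/λ₀

Calculating:
φ = (6.626×10⁻³⁴ J·s)(3×10⁸ m/s) / (391.1×10⁻⁹ m)
φ = 3.17 eV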